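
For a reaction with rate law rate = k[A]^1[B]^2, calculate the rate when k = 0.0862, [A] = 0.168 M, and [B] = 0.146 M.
0.0003087 M/s

rate = k·[A]^1·[B]^2 = 0.0862·(0.168)^1·(0.146)^2 = 0.0862·0.168·0.021316 = 0.0003087 M/s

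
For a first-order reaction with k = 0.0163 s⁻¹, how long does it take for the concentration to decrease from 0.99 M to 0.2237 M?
91.25 s

From ln[A] = ln[A]₀ - k·t: t = ln([A]₀/[A])/k = ln(0.99/0.2237)/0.0163 = ln(4.4256)/0.0163 = 1.4874/0.0163 = 91.25 s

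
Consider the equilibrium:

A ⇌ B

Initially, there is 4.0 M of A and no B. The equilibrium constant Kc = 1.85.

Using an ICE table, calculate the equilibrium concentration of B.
[B] = 2.596 M

ICE: [A] = 4.0 − x, [B] = x.
Kc = x/(4.0 − x) = 1.85 ⇒ x = 1.85·4.0/(1 + 1.85) = 7.4/2.85 = 2.596.
[B] = x = 2.596 M.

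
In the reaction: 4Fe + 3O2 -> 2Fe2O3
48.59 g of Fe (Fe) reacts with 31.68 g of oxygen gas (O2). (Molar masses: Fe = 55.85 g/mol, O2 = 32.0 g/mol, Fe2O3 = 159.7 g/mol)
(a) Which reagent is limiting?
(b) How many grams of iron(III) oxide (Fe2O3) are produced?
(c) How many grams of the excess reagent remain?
(a) Fe, (b) 69.47 g, (c) 10.8 g

Moles of Fe = 48.59 g ÷ 55.85 g/mol = 0.870009 mol
Moles of O2 = 31.68 g ÷ 32.0 g/mol = 0.99 mol
Moles ÷ coefficient: Fe: 0.870009/4 = 0.2175, O2: 0.99/3 = 0.33
(a) Fe has the smaller value, so Fe is the limiting reagent.
(b) Moles of Fe2O3 = 0.870009 mol Fe × (2/4) = 0.435004 mol; mass = 0.435004 mol × 159.7 g/mol = 69.47 g
(c) O2 consumed = 0.870009 × (3/4) = 0.652507 mol; remaining = 0.99 − 0.652507 = 0.337493 mol; mass = 0.337493 mol × 32.0 g/mol = 10.8 g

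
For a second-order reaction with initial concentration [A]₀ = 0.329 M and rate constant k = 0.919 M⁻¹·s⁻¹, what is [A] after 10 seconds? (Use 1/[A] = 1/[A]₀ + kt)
0.0818 M

1/[A] = 1/[A]₀ + k·t = 1/0.329 + (0.919)·(10) = 3.0395 + 9.1900 = 12.2295
[A] = 1/12.2295 = 0.0818 M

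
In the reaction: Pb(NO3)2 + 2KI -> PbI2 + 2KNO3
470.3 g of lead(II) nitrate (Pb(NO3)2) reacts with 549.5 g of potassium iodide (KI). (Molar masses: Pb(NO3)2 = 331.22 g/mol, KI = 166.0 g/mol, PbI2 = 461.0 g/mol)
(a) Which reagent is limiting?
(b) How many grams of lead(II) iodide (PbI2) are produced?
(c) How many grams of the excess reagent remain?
(a) Pb(NO3)2, (b) 654.6 g, (c) 78.09 g

Moles of Pb(NO3)2 = 470.3 g ÷ 331.22 g/mol = 1.4199 mol
Moles of KI = 549.5 g ÷ 166.0 g/mol = 3.31024 mol
Moles ÷ coefficient: Pb(NO3)2: 1.4199/1 = 1.42, KI: 3.31024/2 = 1.655
(a) Pb(NO3)2 has the smaller value, so Pb(NO3)2 is the limiting reagent.
(b) Moles of PbI2 = 1.4199 mol Pb(NO3)2 × (1/1) = 1.4199 mol; mass = 1.4199 mol × 461.0 g/mol = 654.6 g
(c) KI consumed = 1.4199 × (2/1) = 2.8398 mol; remaining = 3.31024 − 2.8398 = 0.470437 mol; mass = 0.470437 mol × 166.0 g/mol = 78.09 g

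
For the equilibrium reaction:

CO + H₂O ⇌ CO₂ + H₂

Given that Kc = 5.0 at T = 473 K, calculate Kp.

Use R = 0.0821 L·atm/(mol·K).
K_p = 5.0000

Δn = (moles gaseous products) − (moles gaseous reactants) = 0
T = 473 K; RT = 0.0821 × 473 = 38.8333
Kp = Kc·(RT)^Δn = 5.0 × (38.8333)^0 = 5.0 × 1 = 5.0000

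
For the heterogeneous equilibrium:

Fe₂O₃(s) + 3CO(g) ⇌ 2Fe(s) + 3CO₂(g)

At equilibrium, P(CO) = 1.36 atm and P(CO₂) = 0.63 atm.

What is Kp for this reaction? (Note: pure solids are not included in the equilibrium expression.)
K_p = 0.099

Solids (Fe₂O₃, Fe) are excluded.
Kp = P(CO₂)³/P(CO)³ = (0.63)³/(1.36)³ = 0.25/2.515 = 0.099.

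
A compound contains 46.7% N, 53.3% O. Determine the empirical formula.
Moles of N = 46.7 g / 14.01 g/mol = 3.333 mol
Moles of O = 53.3 g / 16.0 g/mol = 3.331 mol

Smallest moles = 3.331
Divide all by smallest:
N: 3.333 / 3.331 = 1.00
O: 3.331 / 3.331 = 1.00

Empirical formula: NO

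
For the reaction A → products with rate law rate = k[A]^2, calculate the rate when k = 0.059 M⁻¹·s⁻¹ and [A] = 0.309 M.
0.005633 M/s

rate = k·[A]^2 = 0.059·(0.309)^2 = 0.059·0.095481 = 0.005633 M/s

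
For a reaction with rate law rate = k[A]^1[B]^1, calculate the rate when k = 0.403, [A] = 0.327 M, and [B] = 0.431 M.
0.0568 M/s

rate = k·[A]^1·[B]^1 = 0.403·(0.327)^1·(0.431)^1 = 0.403·0.327·0.431 = 0.0568 M/s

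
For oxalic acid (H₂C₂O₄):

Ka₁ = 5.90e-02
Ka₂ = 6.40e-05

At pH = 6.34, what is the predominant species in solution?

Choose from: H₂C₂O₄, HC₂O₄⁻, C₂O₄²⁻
C₂O₄²⁻

pKa1 = 1.23, pKa2 = 4.19. Each pKa is the crossover between adjacent species; pH = 6.34 lies in the region where C₂O₄²⁻ predominates.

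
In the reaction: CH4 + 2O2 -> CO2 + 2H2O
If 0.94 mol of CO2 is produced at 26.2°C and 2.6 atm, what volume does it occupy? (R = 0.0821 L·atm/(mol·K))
T = 26.2°C + 273.15 = 299.35 K
V = nRT/P = (0.94 × 0.0821 × 299.35) / 2.6
V = 8.89 L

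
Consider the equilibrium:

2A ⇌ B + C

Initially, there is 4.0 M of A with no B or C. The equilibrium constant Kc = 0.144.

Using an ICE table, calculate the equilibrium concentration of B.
[B] = 0.863 M

ICE: [A] = 4.0 − 2x, [B] = [C] = x.
Kc = x²/(4.0 − 2x)² = 0.144 ⇒ √Kc = x/(4.0 − 2x).
x = √0.144·4.0/(1 + 2√0.144) = 0.37947·4.0/1.7589 = 0.86296.
[B] = x = 0.863 M.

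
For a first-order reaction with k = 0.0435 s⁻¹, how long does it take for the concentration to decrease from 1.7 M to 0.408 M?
32.81 s

From ln[A] = ln[A]₀ - k·t: t = ln([A]₀/[A])/k = ln(1.7/0.408)/0.0435 = ln(4.1667)/0.0435 = 1.4271/0.0435 = 32.81 s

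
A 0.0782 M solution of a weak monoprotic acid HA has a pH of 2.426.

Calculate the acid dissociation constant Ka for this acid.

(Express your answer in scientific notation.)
K_a = 1.89e-04

[H⁺] = 10^(−pH) = 10^(−2.426) = 3.750e-03 M. For HA ⇌ H⁺ + A⁻, Ka = x²/(C − x) = (3.750e-03)²/(0.0782 − 3.750e-03) = 1.89e-04.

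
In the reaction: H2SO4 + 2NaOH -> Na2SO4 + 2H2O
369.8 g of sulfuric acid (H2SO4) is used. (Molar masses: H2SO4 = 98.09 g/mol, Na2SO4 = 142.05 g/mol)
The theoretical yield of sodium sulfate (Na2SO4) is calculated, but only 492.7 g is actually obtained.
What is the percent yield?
Moles of H2SO4 = 369.8 g ÷ 98.09 g/mol = 3.77001 mol
Mole ratio: 1 mol Na2SO4 / 1 mol H2SO4
Moles of Na2SO4 = 3.77001 × (1/1) = 3.77001 mol
Theoretical yield = 3.77001 mol × 142.05 g/mol = 535.53 g
Actual yield = 492.7 g
Percent yield = (492.7 / 535.53) × 100% = 92.0%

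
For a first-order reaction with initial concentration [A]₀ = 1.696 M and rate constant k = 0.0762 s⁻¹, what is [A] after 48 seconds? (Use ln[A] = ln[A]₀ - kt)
0.0437 M

ln[A] = ln[A]₀ - k·t = ln(1.696) - (0.0762)·(48) = 0.5283 - 3.6576 = -3.1293
[A] = e^(-3.1293) = 0.0437 M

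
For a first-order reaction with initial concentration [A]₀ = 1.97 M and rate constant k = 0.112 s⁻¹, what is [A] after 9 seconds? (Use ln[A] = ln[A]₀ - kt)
0.7189 M

ln[A] = ln[A]₀ - k·t = ln(1.97) - (0.112)·(9) = 0.6780 - 1.0080 = -0.3300
[A] = e^(-0.3300) = 0.7189 M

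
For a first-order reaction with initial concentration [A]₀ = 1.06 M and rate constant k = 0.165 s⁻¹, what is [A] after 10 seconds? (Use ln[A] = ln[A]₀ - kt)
0.2036 M

ln[A] = ln[A]₀ - k·t = ln(1.06) - (0.165)·(10) = 0.0583 - 1.6500 = -1.5917
[A] = e^(-1.5917) = 0.2036 M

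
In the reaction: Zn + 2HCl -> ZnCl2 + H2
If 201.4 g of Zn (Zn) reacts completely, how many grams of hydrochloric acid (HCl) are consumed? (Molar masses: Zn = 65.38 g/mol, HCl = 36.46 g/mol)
Moles of Zn = 201.4 g ÷ 65.38 g/mol = 3.08045 mol
Mole ratio: 2 mol HCl / 1 mol Zn
Moles of HCl = 3.08045 × (2/1) = 6.16091 mol
Mass of HCl = 6.16091 mol × 36.46 g/mol = 224.6 g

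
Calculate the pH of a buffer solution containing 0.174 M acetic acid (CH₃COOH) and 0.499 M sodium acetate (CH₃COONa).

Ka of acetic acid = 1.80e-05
pH = 5.20

pKa = -log(1.80e-05) = 4.74. pH = pKa + log([A⁻]/[HA]) = 4.74 + log(0.499/0.174)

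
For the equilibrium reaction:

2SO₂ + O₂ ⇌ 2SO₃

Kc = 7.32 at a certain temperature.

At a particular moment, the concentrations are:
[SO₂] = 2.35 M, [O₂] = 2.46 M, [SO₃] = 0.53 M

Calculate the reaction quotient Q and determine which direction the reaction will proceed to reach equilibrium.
Q = 0.021, Q < K, reaction proceeds forward (toward products)

Q = ([SO₃]^2) / ([SO₂]^2 × [O₂])
  = ((0.53)^2) / ((2.35)^2·(2.46)) = 0.2809/13.585 = 0.02068
Since Q = 0.02068 < Kc = 7.32, the reaction proceeds forward (toward products) to reach equilibrium.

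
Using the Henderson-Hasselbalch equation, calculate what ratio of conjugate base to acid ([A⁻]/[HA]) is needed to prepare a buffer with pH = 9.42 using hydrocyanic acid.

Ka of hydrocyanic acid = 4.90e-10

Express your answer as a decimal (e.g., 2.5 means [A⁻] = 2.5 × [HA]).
[A⁻]/[HA] = 1.289

pKa = −log(4.90e-10) = 9.3098. pH = pKa + log([A⁻]/[HA]). 9.42 = 9.3098 + log(ratio). log(ratio) = 9.42 − 9.3098 = 0.1102. ratio = 10^(0.1102) = 1.289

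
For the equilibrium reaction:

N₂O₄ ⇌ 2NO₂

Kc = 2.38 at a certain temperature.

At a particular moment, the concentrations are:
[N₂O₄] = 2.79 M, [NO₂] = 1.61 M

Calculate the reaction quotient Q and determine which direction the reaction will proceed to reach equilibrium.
Q = 0.929, Q < K, reaction proceeds forward (toward products)

Q = ([NO₂]^2) / ([N₂O₄])
  = ((1.61)^2) / ((2.79)) = 2.5921/2.79 = 0.9291
Since Q = 0.9291 < Kc = 2.38, the reaction proceeds forward (toward products) to reach equilibrium.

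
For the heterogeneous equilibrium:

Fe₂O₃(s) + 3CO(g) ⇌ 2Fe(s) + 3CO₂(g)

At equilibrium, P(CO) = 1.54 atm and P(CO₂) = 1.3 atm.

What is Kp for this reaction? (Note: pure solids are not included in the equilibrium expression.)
K_p = 0.602

Solids (Fe₂O₃, Fe) are excluded.
Kp = P(CO₂)³/P(CO)³ = (1.3)³/(1.54)³ = 2.197/3.652 = 0.602.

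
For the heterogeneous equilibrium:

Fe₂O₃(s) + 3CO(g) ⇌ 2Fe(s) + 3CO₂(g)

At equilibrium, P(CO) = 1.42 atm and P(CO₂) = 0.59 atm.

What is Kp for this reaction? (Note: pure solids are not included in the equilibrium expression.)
K_p = 0.072

Solids (Fe₂O₃, Fe) are excluded.
Kp = P(CO₂)³/P(CO)³ = (0.59)³/(1.42)³ = 0.2054/2.863 = 0.072.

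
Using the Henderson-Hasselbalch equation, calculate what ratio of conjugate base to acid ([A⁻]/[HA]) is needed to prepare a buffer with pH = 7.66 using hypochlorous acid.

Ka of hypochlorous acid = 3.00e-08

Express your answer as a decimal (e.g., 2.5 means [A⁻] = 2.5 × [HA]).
[A⁻]/[HA] = 1.371

pKa = −log(3.00e-08) = 7.5229. pH = pKa + log([A⁻]/[HA]). 7.66 = 7.5229 + log(ratio). log(ratio) = 7.66 − 7.5229 = 0.1371. ratio = 10^(0.1371) = 1.371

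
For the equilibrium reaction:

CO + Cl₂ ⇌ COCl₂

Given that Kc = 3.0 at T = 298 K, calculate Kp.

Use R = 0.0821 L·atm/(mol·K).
K_p = 0.1226

Δn = (moles gaseous products) − (moles gaseous reactants) = -1
T = 298 K; RT = 0.0821 × 298 = 24.4658
Kp = Kc·(RT)^Δn = 3.0 × (24.4658)^-1 = 3.0 × 0.0408734 = 0.1226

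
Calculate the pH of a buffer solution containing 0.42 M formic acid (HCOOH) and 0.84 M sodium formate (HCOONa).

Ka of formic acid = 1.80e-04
pH = 4.05

pKa = -log(1.80e-04) = 3.74. pH = pKa + log([A⁻]/[HA]) = 3.74 + log(0.84/0.42)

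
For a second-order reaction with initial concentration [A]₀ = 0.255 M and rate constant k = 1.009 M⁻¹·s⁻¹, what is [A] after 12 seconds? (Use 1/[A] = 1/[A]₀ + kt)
0.0624 M

1/[A] = 1/[A]₀ + k·t = 1/0.255 + (1.009)·(12) = 3.9216 + 12.1080 = 16.0296
[A] = 1/16.0296 = 0.0624 M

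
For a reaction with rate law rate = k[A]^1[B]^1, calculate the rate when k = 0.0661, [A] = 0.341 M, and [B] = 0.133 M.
0.002998 M/s

rate = k·[A]^1·[B]^1 = 0.0661·(0.341)^1·(0.133)^1 = 0.0661·0.341·0.133 = 0.002998 M/s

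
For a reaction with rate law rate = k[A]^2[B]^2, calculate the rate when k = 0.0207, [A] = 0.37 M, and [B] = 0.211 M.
0.0001262 M/s

rate = k·[A]^2·[B]^2 = 0.0207·(0.37)^2·(0.211)^2 = 0.0207·0.1369·0.044521 = 0.0001262 M/s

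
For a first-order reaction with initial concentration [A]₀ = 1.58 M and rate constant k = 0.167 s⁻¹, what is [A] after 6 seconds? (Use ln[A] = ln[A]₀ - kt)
0.5801 M

ln[A] = ln[A]₀ - k·t = ln(1.58) - (0.167)·(6) = 0.4574 - 1.0020 = -0.5446
[A] = e^(-0.5446) = 0.5801 M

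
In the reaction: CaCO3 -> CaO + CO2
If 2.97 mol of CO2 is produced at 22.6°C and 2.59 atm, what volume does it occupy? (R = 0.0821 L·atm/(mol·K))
T = 22.6°C + 273.15 = 295.75 K
V = nRT/P = (2.97 × 0.0821 × 295.75) / 2.59
V = 27.84 L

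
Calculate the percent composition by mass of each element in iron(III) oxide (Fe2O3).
Fe: 69.94%, O: 30.06%

Molar mass of Fe2O3 = 159.7 g/mol
% Fe = (2 × 55.85) / 159.7 × 100% = 111.7 / 159.7 × 100% = 69.94%
% O = (3 × 16.0) / 159.7 × 100% = 48 / 159.7 × 100% = 30.06%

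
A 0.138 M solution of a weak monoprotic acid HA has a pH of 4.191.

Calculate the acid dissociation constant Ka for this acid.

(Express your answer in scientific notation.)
K_a = 3.01e-08

[H⁺] = 10^(−pH) = 10^(−4.191) = 6.442e-05 M. For HA ⇌ H⁺ + A⁻, Ka = x²/(C − x) = (6.442e-05)²/(0.138 − 6.442e-05) = 3.01e-08.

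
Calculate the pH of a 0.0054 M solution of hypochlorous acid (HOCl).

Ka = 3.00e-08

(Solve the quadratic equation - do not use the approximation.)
pH = 4.90

x² + Ka×x - Ka×C = 0. Using quadratic formula: [H⁺] = 1.2713e-05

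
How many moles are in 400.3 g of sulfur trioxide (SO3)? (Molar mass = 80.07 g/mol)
Moles = 400.3 g ÷ 80.07 g/mol = 4.999 mol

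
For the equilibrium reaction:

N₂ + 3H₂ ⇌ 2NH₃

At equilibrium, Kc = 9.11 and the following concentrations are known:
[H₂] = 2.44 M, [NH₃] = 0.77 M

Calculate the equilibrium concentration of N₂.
[N₂] = 0.0045 M

Kc = ([NH₃]^2) / ([N₂] × [H₂]^3) = 9.11
[N₂]^1 = (product terms)/(Kc · other reactant terms) = 0.5929 / (9.11 · 14.527) = 0.0044802
[N₂] = 0.0045 M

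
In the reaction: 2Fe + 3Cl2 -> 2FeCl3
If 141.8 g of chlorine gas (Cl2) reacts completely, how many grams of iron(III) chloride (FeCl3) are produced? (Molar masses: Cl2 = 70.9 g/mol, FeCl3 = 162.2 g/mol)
Moles of Cl2 = 141.8 g ÷ 70.9 g/mol = 2 mol
Mole ratio: 2 mol FeCl3 / 3 mol Cl2
Moles of FeCl3 = 2 × (2/3) = 1.33333 mol
Mass of FeCl3 = 1.33333 mol × 162.2 g/mol = 216.3 g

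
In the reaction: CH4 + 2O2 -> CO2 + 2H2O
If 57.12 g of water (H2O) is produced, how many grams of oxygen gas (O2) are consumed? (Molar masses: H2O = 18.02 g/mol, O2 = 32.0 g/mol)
Moles of H2O = 57.12 g ÷ 18.02 g/mol = 3.16981 mol
Mole ratio: 2 mol O2 / 2 mol H2O
Moles of O2 = 3.16981 × (2/2) = 3.16981 mol
Mass of O2 = 3.16981 mol × 32.0 g/mol = 101.4 g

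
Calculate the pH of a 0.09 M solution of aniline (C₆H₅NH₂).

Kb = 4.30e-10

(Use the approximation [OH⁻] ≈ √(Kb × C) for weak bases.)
pH = 8.79

[OH⁻] = √(Kb × C) = √(4.30e-10 × 0.09) = 6.2209e-06. pOH = 5.21, pH = 14 - pOH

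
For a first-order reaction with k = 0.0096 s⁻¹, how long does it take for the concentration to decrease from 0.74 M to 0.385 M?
68.06 s

From ln[A] = ln[A]₀ - k·t: t = ln([A]₀/[A])/k = ln(0.74/0.385)/0.0096 = ln(1.9221)/0.0096 = 0.6534/0.0096 = 68.06 s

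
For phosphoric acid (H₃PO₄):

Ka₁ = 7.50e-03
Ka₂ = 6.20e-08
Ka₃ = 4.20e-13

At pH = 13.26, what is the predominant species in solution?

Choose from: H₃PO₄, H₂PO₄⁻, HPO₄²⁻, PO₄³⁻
PO₄³⁻

pKa1 = 2.12, pKa2 = 7.21, pKa3 = 12.38. Each pKa is the crossover between adjacent species; pH = 13.26 lies in the region where PO₄³⁻ predominates.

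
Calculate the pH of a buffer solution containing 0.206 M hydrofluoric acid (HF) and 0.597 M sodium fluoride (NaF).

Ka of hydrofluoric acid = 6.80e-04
pH = 3.63

pKa = -log(6.80e-04) = 3.17. pH = pKa + log([A⁻]/[HA]) = 3.17 + log(0.597/0.206)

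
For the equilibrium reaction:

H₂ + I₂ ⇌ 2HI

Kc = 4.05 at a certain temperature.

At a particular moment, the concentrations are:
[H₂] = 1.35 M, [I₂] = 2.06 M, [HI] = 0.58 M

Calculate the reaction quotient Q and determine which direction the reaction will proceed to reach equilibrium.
Q = 0.121, Q < K, reaction proceeds forward (toward products)

Q = ([HI]^2) / ([H₂] × [I₂])
  = ((0.58)^2) / ((1.35)·(2.06)) = 0.3364/2.781 = 0.121
Since Q = 0.121 < Kc = 4.05, the reaction proceeds forward (toward products) to reach equilibrium.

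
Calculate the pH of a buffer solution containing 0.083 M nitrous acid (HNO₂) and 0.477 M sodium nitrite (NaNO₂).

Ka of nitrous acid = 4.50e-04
pH = 4.11

pKa = -log(4.50e-04) = 3.35. pH = pKa + log([A⁻]/[HA]) = 3.35 + log(0.477/0.083)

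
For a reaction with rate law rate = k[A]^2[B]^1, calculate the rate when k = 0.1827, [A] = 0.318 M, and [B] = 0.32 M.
0.005912 M/s

rate = k·[A]^2·[B]^1 = 0.1827·(0.318)^2·(0.32)^1 = 0.1827·0.101124·0.32 = 0.005912 M/s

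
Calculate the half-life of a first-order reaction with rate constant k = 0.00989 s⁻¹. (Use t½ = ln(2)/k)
70.09 s

t½ = ln(2)/k = 0.6931/0.00989 = 70.09 s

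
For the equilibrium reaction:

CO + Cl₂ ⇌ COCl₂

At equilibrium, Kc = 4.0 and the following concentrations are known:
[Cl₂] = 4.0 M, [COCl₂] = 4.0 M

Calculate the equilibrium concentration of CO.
[CO] = 0.2500 M

Kc = ([COCl₂]) / ([CO] × [Cl₂]) = 4.0
[CO]^1 = (product terms)/(Kc · other reactant terms) = 4 / (4.0 · 4) = 0.25
[CO] = 0.2500 M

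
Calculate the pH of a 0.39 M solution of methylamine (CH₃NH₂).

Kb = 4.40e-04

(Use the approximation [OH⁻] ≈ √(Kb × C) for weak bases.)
pH = 12.12

[OH⁻] = √(Kb × C) = √(4.40e-04 × 0.39) = 1.3100e-02. pOH = 1.88, pH = 14 - pOH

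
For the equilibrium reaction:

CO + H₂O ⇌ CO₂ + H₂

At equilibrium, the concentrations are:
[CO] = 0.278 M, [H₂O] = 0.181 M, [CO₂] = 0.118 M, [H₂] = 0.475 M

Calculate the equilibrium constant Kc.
K_c = 1.1139

Kc = ([CO₂] × [H₂]) / ([CO] × [H₂O])
   = ((0.118)·(0.475)) / ((0.278)·(0.181))
   = 0.05605 / 0.050318 = 1.1139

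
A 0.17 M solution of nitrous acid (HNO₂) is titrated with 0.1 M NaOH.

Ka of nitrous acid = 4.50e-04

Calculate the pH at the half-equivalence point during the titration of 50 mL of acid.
pH = pKa = 3.35

At the half-equivalence point, [HA] = [A⁻], so by Henderson–Hasselbalch pH = pKa + log(1) = pKa.
pKa = −log(4.50e-04) = 3.35.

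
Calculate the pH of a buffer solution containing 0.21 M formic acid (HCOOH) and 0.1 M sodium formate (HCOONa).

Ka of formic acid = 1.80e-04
pH = 3.42

pKa = -log(1.80e-04) = 3.74. pH = pKa + log([A⁻]/[HA]) = 3.74 + log(0.1/0.21)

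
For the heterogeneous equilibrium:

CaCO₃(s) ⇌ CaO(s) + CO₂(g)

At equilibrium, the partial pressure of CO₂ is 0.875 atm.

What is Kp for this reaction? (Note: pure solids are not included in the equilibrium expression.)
K_p = 0.875

Solids (CaCO₃, CaO) have activity 1 and are excluded.
Kp = P(CO₂) = 0.875.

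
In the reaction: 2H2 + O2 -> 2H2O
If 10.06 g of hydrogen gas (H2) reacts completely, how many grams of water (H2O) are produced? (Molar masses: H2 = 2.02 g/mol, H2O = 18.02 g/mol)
Moles of H2 = 10.06 g ÷ 2.02 g/mol = 4.9802 mol
Mole ratio: 2 mol H2O / 2 mol H2
Moles of H2O = 4.9802 × (2/2) = 4.9802 mol
Mass of H2O = 4.9802 mol × 18.02 g/mol = 89.74 g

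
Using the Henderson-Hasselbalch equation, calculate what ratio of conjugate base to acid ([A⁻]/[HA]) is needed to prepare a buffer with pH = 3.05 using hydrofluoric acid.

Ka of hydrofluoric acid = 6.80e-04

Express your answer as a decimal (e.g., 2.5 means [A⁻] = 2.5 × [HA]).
[A⁻]/[HA] = 0.763

pKa = −log(6.80e-04) = 3.1675. pH = pKa + log([A⁻]/[HA]). 3.05 = 3.1675 + log(ratio). log(ratio) = 3.05 − 3.1675 = -0.1175. ratio = 10^(-0.1175) = 0.763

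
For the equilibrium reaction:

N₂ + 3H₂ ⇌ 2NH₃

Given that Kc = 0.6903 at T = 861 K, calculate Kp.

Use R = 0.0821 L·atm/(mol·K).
K_p = 1.38e-04

Δn = (moles gaseous products) − (moles gaseous reactants) = -2
T = 861 K; RT = 0.0821 × 861 = 70.6881
Kp = Kc·(RT)^Δn = 0.6903 × (70.6881)^-2 = 0.6903 × 0.000200128 = 1.38e-04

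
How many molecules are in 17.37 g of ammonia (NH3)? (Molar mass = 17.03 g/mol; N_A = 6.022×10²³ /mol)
Moles = 17.37 g ÷ 17.03 g/mol = 1.01996 mol
Molecules = 1.01996 mol × 6.022×10²³ /mol = 6.142e+23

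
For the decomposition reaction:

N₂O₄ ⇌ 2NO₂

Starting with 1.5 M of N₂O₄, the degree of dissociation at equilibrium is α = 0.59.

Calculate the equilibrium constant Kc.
K_c = 5.0941

x = α·[A]₀ = 0.59 × 1.5 = 0.885 M dissociated.
At eq: [N₂O₄] = 1.5 − 0.885 = 0.615 M; [NO₂] = 2x = 1.77 M.
Kc = [NO₂]²/[N₂O₄] = (1.77)²/0.615 = 5.094.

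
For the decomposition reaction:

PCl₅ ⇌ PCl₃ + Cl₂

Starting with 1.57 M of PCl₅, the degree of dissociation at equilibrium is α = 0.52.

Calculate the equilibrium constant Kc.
K_c = 0.8844

x = α·[A]₀ = 0.52 × 1.57 = 0.8164 M dissociated.
At eq: [PCl₅] = 1.57 − 0.8164 = 0.7536 M; [PCl₃] = [Cl₂] = x = 0.8164 M.
Kc = [PCl₃][Cl₂]/[PCl₅] = (0.8164)²/0.7536 = 0.8844.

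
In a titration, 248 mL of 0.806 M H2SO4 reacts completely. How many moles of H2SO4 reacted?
Moles = Molarity × Volume (L)
Moles = 0.806 M × 0.248 L = 0.1999 mol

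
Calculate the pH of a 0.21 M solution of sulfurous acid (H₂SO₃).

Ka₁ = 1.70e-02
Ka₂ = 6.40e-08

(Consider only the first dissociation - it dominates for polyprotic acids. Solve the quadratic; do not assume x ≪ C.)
pH = 1.29

x² + Ka₁·x − Ka₁·C = 0 with Ka₁ = 1.70e-02, C = 0.21.
x = (−Ka₁ + √(Ka₁² + 4·Ka₁·C))/2 = 5.1851e-02 M, so pH = 1.29.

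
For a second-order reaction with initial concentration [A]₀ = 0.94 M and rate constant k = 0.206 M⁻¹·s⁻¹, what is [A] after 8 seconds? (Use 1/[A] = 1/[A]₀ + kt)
0.3688 M

1/[A] = 1/[A]₀ + k·t = 1/0.94 + (0.206)·(8) = 1.0638 + 1.6480 = 2.7118
[A] = 1/2.7118 = 0.3688 M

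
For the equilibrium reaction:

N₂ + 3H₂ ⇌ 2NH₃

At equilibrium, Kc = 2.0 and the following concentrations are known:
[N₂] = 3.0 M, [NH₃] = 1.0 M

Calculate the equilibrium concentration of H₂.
[H₂] = 0.5503 M

Kc = ([NH₃]^2) / ([N₂] × [H₂]^3) = 2.0
[H₂]^3 = (product terms)/(Kc · other reactant terms) = 1 / (2.0 · 3) = 0.16667
[H₂] = (0.16667)^(1/3) = 0.5503 M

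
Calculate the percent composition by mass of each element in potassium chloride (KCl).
K: 52.45%, Cl: 47.55%

Molar mass of KCl = 74.55 g/mol
% K = (1 × 39.1) / 74.55 × 100% = 39.1 / 74.55 × 100% = 52.45%
% Cl = (1 × 35.45) / 74.55 × 100% = 35.45 / 74.55 × 100% = 47.55%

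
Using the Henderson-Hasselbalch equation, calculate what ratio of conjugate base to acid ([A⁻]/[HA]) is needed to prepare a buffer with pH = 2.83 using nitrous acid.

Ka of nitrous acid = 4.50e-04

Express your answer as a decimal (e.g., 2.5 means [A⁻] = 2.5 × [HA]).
[A⁻]/[HA] = 0.304

pKa = −log(4.50e-04) = 3.3468. pH = pKa + log([A⁻]/[HA]). 2.83 = 3.3468 + log(ratio). log(ratio) = 2.83 − 3.3468 = -0.5168. ratio = 10^(-0.5168) = 0.304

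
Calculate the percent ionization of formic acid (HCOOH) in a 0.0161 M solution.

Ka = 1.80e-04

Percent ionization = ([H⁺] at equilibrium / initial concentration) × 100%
Percent ionization = 10%

Let x = [H⁺]. Ka = x²/(C - x) ⇒ x² + (1.80e-04)x - (1.80e-04)(0.0161) = 0. x = 1.6147e-03. Percent = (1.6147e-03/0.0161) × 100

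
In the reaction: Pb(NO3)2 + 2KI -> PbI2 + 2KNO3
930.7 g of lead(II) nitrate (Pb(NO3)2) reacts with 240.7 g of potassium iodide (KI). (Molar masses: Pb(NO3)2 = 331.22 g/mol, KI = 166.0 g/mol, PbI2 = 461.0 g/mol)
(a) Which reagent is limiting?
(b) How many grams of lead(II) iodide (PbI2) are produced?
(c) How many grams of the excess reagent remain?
(a) KI, (b) 334.2 g, (c) 690.6 g

Moles of Pb(NO3)2 = 930.7 g ÷ 331.22 g/mol = 2.80991 mol
Moles of KI = 240.7 g ÷ 166.0 g/mol = 1.45 mol
Moles ÷ coefficient: Pb(NO3)2: 2.80991/1 = 2.81, KI: 1.45/2 = 0.725
(a) KI has the smaller value, so KI is the limiting reagent.
(b) Moles of PbI2 = 1.45 mol KI × (1/2) = 0.725 mol; mass = 0.725 mol × 461.0 g/mol = 334.2 g
(c) Pb(NO3)2 consumed = 1.45 × (1/2) = 0.725 mol; remaining = 2.80991 − 0.725 = 2.08491 mol; mass = 2.08491 mol × 331.22 g/mol = 690.6 g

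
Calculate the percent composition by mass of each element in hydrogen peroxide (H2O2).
H: 5.93%, O: 94.06%

Molar mass of H2O2 = 34.02 g/mol
% H = (2 × 1.008) / 34.02 × 100% = 2.016 / 34.02 × 100% = 5.93%
% O = (2 × 16.0) / 34.02 × 100% = 32 / 34.02 × 100% = 94.06%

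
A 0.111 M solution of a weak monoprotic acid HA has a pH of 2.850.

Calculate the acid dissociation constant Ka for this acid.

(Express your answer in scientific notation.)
K_a = 1.82e-05

[H⁺] = 10^(−pH) = 10^(−2.850) = 1.413e-03 M. For HA ⇌ H⁺ + A⁻, Ka = x²/(C − x) = (1.413e-03)²/(0.111 − 1.413e-03) = 1.82e-05.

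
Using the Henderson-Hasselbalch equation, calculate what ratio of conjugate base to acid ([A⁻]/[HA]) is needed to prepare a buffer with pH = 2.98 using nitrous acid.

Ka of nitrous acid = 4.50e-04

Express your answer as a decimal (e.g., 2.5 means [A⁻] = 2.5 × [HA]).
[A⁻]/[HA] = 0.430

pKa = −log(4.50e-04) = 3.3468. pH = pKa + log([A⁻]/[HA]). 2.98 = 3.3468 + log(ratio). log(ratio) = 2.98 − 3.3468 = -0.3668. ratio = 10^(-0.3668) = 0.430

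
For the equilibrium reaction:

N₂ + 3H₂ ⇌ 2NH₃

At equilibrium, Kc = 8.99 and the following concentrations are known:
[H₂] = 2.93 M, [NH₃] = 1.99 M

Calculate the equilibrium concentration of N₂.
[N₂] = 0.0175 M

Kc = ([NH₃]^2) / ([N₂] × [H₂]^3) = 8.99
[N₂]^1 = (product terms)/(Kc · other reactant terms) = 3.9601 / (8.99 · 25.154) = 0.017512
[N₂] = 0.0175 M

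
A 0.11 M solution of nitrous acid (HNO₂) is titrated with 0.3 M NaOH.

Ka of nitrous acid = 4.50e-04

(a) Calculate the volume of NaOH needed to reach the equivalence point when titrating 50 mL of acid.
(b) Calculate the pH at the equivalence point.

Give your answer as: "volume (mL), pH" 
V = 18.3 mL, pH = 8.13

(a) At equivalence: moles acid = moles base.
moles acid = 0.11 × 0.05 = 0.0055 mol; V_NaOH = 0.0055/0.3 = 0.01833 L = 18.3 mL.
(b) At equivalence, all acid → conjugate base A⁻ at [A⁻] = 0.0055/0.06833 = 0.08049 M.
Kb = Kw/Ka = 1.0e-14/4.50e-04 = 2.222e-11; [OH⁻] = √(Kb·[A⁻]) = 1.337e-06; pOH = 5.87; pH = 14 − pOH = 8.13.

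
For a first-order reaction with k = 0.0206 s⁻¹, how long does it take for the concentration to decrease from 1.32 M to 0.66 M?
33.65 s

From ln[A] = ln[A]₀ - k·t: t = ln([A]₀/[A])/k = ln(1.32/0.66)/0.0206 = ln(2.0000)/0.0206 = 0.6931/0.0206 = 33.65 s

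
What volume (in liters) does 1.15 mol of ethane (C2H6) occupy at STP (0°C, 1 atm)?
At STP, 1 mol of gas occupies 22.4 L
Volume = 1.15 mol × 22.4 L/mol = 25.76 L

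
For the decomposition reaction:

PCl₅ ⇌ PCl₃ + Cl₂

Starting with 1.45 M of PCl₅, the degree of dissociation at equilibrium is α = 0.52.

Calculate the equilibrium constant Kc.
K_c = 0.8168

x = α·[A]₀ = 0.52 × 1.45 = 0.754 M dissociated.
At eq: [PCl₅] = 1.45 − 0.754 = 0.696 M; [PCl₃] = [Cl₂] = x = 0.754 M.
Kc = [PCl₃][Cl₂]/[PCl₅] = (0.754)²/0.696 = 0.8168.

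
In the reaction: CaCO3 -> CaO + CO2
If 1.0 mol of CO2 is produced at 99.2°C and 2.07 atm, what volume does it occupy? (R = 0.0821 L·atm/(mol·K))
T = 99.2°C + 273.15 = 372.35 K
V = nRT/P = (1.0 × 0.0821 × 372.35) / 2.07
V = 14.77 L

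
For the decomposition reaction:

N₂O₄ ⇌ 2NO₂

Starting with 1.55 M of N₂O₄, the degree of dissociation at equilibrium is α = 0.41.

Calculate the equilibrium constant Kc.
K_c = 1.7665

x = α·[A]₀ = 0.41 × 1.55 = 0.6355 M dissociated.
At eq: [N₂O₄] = 1.55 − 0.6355 = 0.9145 M; [NO₂] = 2x = 1.271 M.
Kc = [NO₂]²/[N₂O₄] = (1.271)²/0.9145 = 1.766.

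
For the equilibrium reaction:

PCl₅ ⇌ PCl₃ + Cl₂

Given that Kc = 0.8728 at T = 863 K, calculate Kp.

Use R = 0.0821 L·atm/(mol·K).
K_p = 61.8399

Δn = (moles gaseous products) − (moles gaseous reactants) = 1
T = 863 K; RT = 0.0821 × 863 = 70.8523
Kp = Kc·(RT)^Δn = 0.8728 × (70.8523)^1 = 0.8728 × 70.8523 = 61.8399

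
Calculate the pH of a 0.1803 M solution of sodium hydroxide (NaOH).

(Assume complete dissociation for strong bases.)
pH = 13.26

[OH⁻] = 0.1803 M for strong base. pOH = -log[OH⁻] = 0.74, pH = 14 - pOH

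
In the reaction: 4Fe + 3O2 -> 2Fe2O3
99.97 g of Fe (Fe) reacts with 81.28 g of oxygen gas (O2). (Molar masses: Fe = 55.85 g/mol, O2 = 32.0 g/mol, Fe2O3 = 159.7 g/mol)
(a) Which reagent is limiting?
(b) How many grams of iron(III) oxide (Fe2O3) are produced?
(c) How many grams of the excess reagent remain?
(a) Fe, (b) 142.9 g, (c) 38.32 g

Moles of Fe = 99.97 g ÷ 55.85 g/mol = 1.78997 mol
Moles of O2 = 81.28 g ÷ 32.0 g/mol = 2.54 mol
Moles ÷ coefficient: Fe: 1.78997/4 = 0.4475, O2: 2.54/3 = 0.8467
(a) Fe has the smaller value, so Fe is the limiting reagent.
(b) Moles of Fe2O3 = 1.78997 mol Fe × (2/4) = 0.894987 mol; mass = 0.894987 mol × 159.7 g/mol = 142.9 g
(c) O2 consumed = 1.78997 × (3/4) = 1.34248 mol; remaining = 2.54 − 1.34248 = 1.19752 mol; mass = 1.19752 mol × 32.0 g/mol = 38.32 g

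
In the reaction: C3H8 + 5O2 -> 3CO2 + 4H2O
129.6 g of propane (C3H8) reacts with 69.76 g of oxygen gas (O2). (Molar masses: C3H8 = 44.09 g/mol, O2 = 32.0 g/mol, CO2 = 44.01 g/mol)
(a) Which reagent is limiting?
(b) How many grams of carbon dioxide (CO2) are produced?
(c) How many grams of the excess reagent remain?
(a) O2, (b) 57.57 g, (c) 110.4 g

Moles of C3H8 = 129.6 g ÷ 44.09 g/mol = 2.93944 mol
Moles of O2 = 69.76 g ÷ 32.0 g/mol = 2.18 mol
Moles ÷ coefficient: C3H8: 2.93944/1 = 2.939, O2: 2.18/5 = 0.436
(a) O2 has the smaller value, so O2 is the limiting reagent.
(b) Moles of CO2 = 2.18 mol O2 × (3/5) = 1.308 mol; mass = 1.308 mol × 44.01 g/mol = 57.57 g
(c) C3H8 consumed = 2.18 × (1/5) = 0.436 mol; remaining = 2.93944 − 0.436 = 2.50344 mol; mass = 2.50344 mol × 44.09 g/mol = 110.4 g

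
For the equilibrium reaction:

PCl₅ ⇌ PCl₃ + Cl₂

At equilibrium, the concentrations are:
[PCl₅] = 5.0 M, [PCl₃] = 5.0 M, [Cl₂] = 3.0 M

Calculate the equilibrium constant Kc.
K_c = 3.0000

Kc = ([PCl₃] × [Cl₂]) / ([PCl₅])
   = ((5.0)·(3.0)) / ((5.0))
   = 15 / 5 = 3.0000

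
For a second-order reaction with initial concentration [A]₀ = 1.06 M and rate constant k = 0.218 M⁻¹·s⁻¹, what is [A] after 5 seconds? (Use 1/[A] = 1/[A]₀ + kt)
0.4918 M

1/[A] = 1/[A]₀ + k·t = 1/1.06 + (0.218)·(5) = 0.9434 + 1.0900 = 2.0334
[A] = 1/2.0334 = 0.4918 M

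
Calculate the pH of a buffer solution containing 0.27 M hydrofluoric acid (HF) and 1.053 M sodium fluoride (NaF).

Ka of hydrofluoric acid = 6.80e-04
pH = 3.76

pKa = -log(6.80e-04) = 3.17. pH = pKa + log([A⁻]/[HA]) = 3.17 + log(1.053/0.27)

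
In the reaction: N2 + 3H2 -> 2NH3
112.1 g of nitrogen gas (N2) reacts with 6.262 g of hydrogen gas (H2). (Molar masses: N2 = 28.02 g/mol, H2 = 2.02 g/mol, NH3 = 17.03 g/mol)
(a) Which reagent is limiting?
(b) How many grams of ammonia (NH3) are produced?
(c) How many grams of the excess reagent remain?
(a) H2, (b) 35.2 g, (c) 83.15 g

Moles of N2 = 112.1 g ÷ 28.02 g/mol = 4.00071 mol
Moles of H2 = 6.262 g ÷ 2.02 g/mol = 3.1 mol
Moles ÷ coefficient: N2: 4.00071/1 = 4.001, H2: 3.1/3 = 1.033
(a) H2 has the smaller value, so H2 is the limiting reagent.
(b) Moles of NH3 = 3.1 mol H2 × (2/3) = 2.06667 mol; mass = 2.06667 mol × 17.03 g/mol = 35.2 g
(c) N2 consumed = 3.1 × (1/3) = 1.03333 mol; remaining = 4.00071 − 1.03333 = 2.96738 mol; mass = 2.96738 mol × 28.02 g/mol = 83.15 g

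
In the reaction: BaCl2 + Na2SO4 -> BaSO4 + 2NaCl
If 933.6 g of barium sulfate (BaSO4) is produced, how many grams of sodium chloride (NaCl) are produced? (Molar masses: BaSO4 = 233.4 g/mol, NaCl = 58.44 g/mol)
Moles of BaSO4 = 933.6 g ÷ 233.4 g/mol = 4 mol
Mole ratio: 2 mol NaCl / 1 mol BaSO4
Moles of NaCl = 4 × (2/1) = 8 mol
Mass of NaCl = 8 mol × 58.44 g/mol = 467.5 g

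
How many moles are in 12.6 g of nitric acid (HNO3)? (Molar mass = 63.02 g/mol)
Moles = 12.6 g ÷ 63.02 g/mol = 0.1999 mol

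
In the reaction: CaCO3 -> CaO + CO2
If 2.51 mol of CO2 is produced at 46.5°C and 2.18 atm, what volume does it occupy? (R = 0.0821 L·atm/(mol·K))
T = 46.5°C + 273.15 = 319.65 K
V = nRT/P = (2.51 × 0.0821 × 319.65) / 2.18
V = 30.22 L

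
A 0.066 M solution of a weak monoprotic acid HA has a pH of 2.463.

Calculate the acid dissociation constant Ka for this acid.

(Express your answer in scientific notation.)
K_a = 1.90e-04

[H⁺] = 10^(−pH) = 10^(−2.463) = 3.443e-03 M. For HA ⇌ H⁺ + A⁻, Ka = x²/(C − x) = (3.443e-03)²/(0.066 − 3.443e-03) = 1.90e-04.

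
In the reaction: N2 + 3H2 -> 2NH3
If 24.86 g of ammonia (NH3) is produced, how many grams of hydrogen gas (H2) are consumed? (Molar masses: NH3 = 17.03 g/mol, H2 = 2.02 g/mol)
Moles of NH3 = 24.86 g ÷ 17.03 g/mol = 1.45978 mol
Mole ratio: 3 mol H2 / 2 mol NH3
Moles of H2 = 1.45978 × (3/2) = 2.18967 mol
Mass of H2 = 2.18967 mol × 2.02 g/mol = 4.423 g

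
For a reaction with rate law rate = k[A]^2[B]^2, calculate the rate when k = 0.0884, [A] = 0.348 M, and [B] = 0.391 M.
0.001637 M/s

rate = k·[A]^2·[B]^2 = 0.0884·(0.348)^2·(0.391)^2 = 0.0884·0.121104·0.152881 = 0.001637 M/s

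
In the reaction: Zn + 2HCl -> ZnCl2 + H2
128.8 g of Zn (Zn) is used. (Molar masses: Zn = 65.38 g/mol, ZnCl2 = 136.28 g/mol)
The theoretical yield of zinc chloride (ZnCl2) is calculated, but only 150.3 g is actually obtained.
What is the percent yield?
Moles of Zn = 128.8 g ÷ 65.38 g/mol = 1.97002 mol
Mole ratio: 1 mol ZnCl2 / 1 mol Zn
Moles of ZnCl2 = 1.97002 × (1/1) = 1.97002 mol
Theoretical yield = 1.97002 mol × 136.28 g/mol = 268.47 g
Actual yield = 150.3 g
Percent yield = (150.3 / 268.47) × 100% = 56.0%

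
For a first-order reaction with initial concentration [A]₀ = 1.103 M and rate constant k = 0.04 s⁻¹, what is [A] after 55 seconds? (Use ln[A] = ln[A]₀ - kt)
0.1222 M

ln[A] = ln[A]₀ - k·t = ln(1.103) - (0.04)·(55) = 0.0980 - 2.2000 = -2.1020
[A] = e^(-2.1020) = 0.1222 M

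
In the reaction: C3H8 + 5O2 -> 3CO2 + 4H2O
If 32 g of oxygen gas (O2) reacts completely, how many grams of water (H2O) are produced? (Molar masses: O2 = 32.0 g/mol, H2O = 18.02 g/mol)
Moles of O2 = 32 g ÷ 32.0 g/mol = 1 mol
Mole ratio: 4 mol H2O / 5 mol O2
Moles of H2O = 1 × (4/5) = 0.8 mol
Mass of H2O = 0.8 mol × 18.02 g/mol = 14.42 g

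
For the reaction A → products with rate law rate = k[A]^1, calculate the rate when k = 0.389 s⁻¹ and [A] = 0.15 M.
0.05835 M/s

rate = k·[A]^1 = 0.389·(0.15)^1 = 0.389·0.15 = 0.05835 M/s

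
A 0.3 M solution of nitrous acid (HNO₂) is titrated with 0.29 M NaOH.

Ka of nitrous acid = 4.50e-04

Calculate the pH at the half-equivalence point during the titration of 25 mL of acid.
pH = pKa = 3.35

At the half-equivalence point, [HA] = [A⁻], so by Henderson–Hasselbalch pH = pKa + log(1) = pKa.
pKa = −log(4.50e-04) = 3.35.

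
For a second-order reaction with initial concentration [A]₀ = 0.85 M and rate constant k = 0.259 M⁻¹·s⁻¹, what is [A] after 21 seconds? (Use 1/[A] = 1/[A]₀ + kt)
0.1512 M

1/[A] = 1/[A]₀ + k·t = 1/0.85 + (0.259)·(21) = 1.1765 + 5.4390 = 6.6155
[A] = 1/6.6155 = 0.1512 M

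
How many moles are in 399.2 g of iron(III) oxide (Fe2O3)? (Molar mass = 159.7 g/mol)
Moles = 399.2 g ÷ 159.7 g/mol = 2.5 mol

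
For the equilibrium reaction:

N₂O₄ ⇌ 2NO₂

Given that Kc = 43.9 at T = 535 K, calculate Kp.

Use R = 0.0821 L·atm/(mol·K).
K_p = 1.93e+03

Δn = (moles gaseous products) − (moles gaseous reactants) = 1
T = 535 K; RT = 0.0821 × 535 = 43.9235
Kp = Kc·(RT)^Δn = 43.9 × (43.9235)^1 = 43.9 × 43.9235 = 1.93e+03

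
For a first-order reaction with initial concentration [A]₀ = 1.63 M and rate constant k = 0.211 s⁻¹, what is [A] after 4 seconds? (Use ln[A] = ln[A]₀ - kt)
0.7009 M

ln[A] = ln[A]₀ - k·t = ln(1.63) - (0.211)·(4) = 0.4886 - 0.8440 = -0.3554
[A] = e^(-0.3554) = 0.7009 M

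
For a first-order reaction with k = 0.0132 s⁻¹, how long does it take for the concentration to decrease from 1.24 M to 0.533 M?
63.97 s

From ln[A] = ln[A]₀ - k·t: t = ln([A]₀/[A])/k = ln(1.24/0.533)/0.0132 = ln(2.3265)/0.0132 = 0.8443/0.0132 = 63.97 s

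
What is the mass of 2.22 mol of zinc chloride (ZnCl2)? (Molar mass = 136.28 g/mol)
Mass = 2.22 mol × 136.28 g/mol = 302.5 g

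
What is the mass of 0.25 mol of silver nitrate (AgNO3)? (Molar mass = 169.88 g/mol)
Mass = 0.25 mol × 169.88 g/mol = 42.47 g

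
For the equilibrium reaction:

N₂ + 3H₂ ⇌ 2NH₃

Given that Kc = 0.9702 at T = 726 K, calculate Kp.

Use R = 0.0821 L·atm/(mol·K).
K_p = 2.73e-04

Δn = (moles gaseous products) − (moles gaseous reactants) = -2
T = 726 K; RT = 0.0821 × 726 = 59.6046
Kp = Kc·(RT)^Δn = 0.9702 × (59.6046)^-2 = 0.9702 × 0.000281475 = 2.73e-04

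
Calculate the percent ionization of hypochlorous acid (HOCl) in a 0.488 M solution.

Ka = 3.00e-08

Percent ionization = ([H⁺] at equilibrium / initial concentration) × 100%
Percent ionization = 0.0248%

Let x = [H⁺]. Ka = x²/(C - x) ⇒ x² + (3.00e-08)x - (3.00e-08)(0.488) = 0. x = 1.2098e-04. Percent = (1.2098e-04/0.488) × 100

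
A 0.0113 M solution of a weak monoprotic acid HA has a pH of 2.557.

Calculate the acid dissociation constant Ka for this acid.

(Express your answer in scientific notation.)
K_a = 9.02e-04

[H⁺] = 10^(−pH) = 10^(−2.557) = 2.773e-03 M. For HA ⇌ H⁺ + A⁻, Ka = x²/(C − x) = (2.773e-03)²/(0.0113 − 2.773e-03) = 9.02e-04.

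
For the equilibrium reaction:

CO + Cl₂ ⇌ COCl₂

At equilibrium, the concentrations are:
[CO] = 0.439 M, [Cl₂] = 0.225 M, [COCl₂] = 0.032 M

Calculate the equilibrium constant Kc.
K_c = 0.3240

Kc = ([COCl₂]) / ([CO] × [Cl₂])
   = ((0.032)) / ((0.439)·(0.225))
   = 0.032 / 0.098775 = 0.3240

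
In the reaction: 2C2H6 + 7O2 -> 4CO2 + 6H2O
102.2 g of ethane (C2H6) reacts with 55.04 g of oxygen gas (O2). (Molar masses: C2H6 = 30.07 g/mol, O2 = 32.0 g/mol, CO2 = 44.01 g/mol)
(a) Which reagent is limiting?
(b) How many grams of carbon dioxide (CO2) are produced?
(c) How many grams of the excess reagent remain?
(a) O2, (b) 43.26 g, (c) 87.42 g

Moles of C2H6 = 102.2 g ÷ 30.07 g/mol = 3.39874 mol
Moles of O2 = 55.04 g ÷ 32.0 g/mol = 1.72 mol
Moles ÷ coefficient: C2H6: 3.39874/2 = 1.699, O2: 1.72/7 = 0.2457
(a) O2 has the smaller value, so O2 is the limiting reagent.
(b) Moles of CO2 = 1.72 mol O2 × (4/7) = 0.982857 mol; mass = 0.982857 mol × 44.01 g/mol = 43.26 g
(c) C2H6 consumed = 1.72 × (2/7) = 0.491429 mol; remaining = 3.39874 − 0.491429 = 2.90731 mol; mass = 2.90731 mol × 30.07 g/mol = 87.42 g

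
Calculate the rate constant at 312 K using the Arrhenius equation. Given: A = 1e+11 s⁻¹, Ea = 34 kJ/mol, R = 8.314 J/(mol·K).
2.03e+05 s⁻¹

k = A·exp(-Ea/(R·T)) = 1e+11·exp(-34000/(8.314·312)) = 1e+11·exp(-13.1073) = 1e+11·2.0303e-06 = 2.03e+05 s⁻¹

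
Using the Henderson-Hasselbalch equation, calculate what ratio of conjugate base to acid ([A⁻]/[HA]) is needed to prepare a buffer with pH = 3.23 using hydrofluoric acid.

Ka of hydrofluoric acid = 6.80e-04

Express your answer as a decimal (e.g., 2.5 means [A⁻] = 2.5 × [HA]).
[A⁻]/[HA] = 1.155

pKa = −log(6.80e-04) = 3.1675. pH = pKa + log([A⁻]/[HA]). 3.23 = 3.1675 + log(ratio). log(ratio) = 3.23 − 3.1675 = 0.0625. ratio = 10^(0.0625) = 1.155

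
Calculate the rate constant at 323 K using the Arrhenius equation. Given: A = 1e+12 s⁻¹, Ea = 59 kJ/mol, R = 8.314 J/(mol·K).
2.87e+02 s⁻¹

k = A·exp(-Ea/(R·T)) = 1e+12·exp(-59000/(8.314·323)) = 1e+12·exp(-21.9705) = 1e+12·2.8731e-10 = 2.87e+02 s⁻¹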